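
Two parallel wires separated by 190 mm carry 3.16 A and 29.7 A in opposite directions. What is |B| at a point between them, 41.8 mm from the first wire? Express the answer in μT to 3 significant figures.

Each long wire gives B = μ₀I/(2πd). Distances are d₁ = 0.0418 m and d₂ = 0.1482 m.
B₁ = 1.51×10⁻⁵ T, B₂ = 4.01×10⁻⁵ T.
Between antiparallel currents both contributions point the same way, so they add. B = B₁ + B₂ = 1.51×10⁻⁵ + 4.01×10⁻⁵ = 5.52×10⁻⁵ T.

B ≈ 55.2 μT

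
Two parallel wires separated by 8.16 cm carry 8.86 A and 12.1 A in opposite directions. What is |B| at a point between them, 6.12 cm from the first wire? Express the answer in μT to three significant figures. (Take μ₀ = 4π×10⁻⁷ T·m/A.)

Each long wire gives B = μ₀I/(2πd). Distances are d₁ = 0.0612 m and d₂ = 0.0204 m.
B₁ = 2.90×10⁻⁵ T, B₂ = 1.19×10⁻⁴ T.
Between antiparallel currents both contributions point the same way, so they add. B = B₁ + B₂ = 2.90×10⁻⁵ + 1.19×10⁻⁴ = 1.48×10⁻⁴ T.

B ≈ 148 μT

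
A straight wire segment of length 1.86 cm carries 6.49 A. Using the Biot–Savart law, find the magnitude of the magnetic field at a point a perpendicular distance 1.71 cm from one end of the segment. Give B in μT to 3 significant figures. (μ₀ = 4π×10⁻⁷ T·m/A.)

For a finite straight segment, B = (μ₀I/4πd)(sinθ₁ + sinθ₂), where θ₁, θ₂ are the angles from the perpendicular to each end.
The perpendicular foot is at one end, so the two end-offsets along the wire are 0 and L = 0.0186 m.
sinθ₁ = 0/√(0²+0.0171²) = 0.0000; sinθ₂ = 0.0186/√(0.0186²+0.0171²) = 0.7362.
B = (4π×10⁻⁷ × 6.49) / (4π × 0.0171) × (0.0000 + 0.7362) = 2.79×10⁻⁵ T.

B ≈ 27.9 μT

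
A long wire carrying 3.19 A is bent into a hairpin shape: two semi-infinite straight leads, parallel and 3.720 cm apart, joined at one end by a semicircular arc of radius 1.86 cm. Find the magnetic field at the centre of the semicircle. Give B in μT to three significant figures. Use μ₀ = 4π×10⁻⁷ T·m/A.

B ≈ 88.2 μT

The semicircular arc contributes B_arc = μ₀I·π/(4πR) = μ₀I/(4R) = 5.39×10⁻⁵ T.
Each semi-infinite lead is at perpendicular distance R = 0.0186 m from the centre, with the perpendicular foot at its near end, so it contributes μ₀I/(4πR); both point the same way, together 3.43×10⁻⁵ T.
Arc and leads all point the same direction: B = 5.39×10⁻⁵ + 3.43×10⁻⁵ = 8.82×10⁻⁵ T.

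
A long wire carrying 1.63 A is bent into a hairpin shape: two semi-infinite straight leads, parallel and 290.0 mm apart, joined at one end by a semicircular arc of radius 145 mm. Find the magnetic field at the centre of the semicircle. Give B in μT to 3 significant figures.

The semicircular arc contributes B_arc = μ₀I·π/(4πR) = μ₀I/(4R) = 3.53×10⁻⁶ T.
Each semi-infinite lead is at perpendicular distance R = 0.145 m from the centre, with the perpendicular foot at its near end, so it contributes μ₀I/(4πR); both point the same way, together 2.25×10⁻⁶ T.
Arc and leads all point the same direction: B = 3.53×10⁻⁶ + 2.25×10⁻⁶ = 5.78×10⁻⁶ T.

B ≈ 5.78 μT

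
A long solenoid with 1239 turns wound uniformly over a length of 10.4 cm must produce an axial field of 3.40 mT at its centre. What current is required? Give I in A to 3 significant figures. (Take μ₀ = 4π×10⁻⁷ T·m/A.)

Inside a long solenoid B = μ₀nI with n = 1.191×10⁴ m⁻¹, so I = B/(μ₀n).
I = 3.40×10⁻³ / (4π×10⁻⁷ × 1.191×10⁴) = 0.227 A.

I ≈ 0.227 A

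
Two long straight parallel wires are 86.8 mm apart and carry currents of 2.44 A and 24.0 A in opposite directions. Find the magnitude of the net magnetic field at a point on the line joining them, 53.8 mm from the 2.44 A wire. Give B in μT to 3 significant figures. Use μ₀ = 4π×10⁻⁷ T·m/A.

Each long wire gives B = μ₀I/(2πd). Distances are d₁ = 0.0538 m and d₂ = 0.033 m.
B₁ = 9.07×10⁻⁶ T, B₂ = 1.45×10⁻⁴ T.
Between antiparallel currents both contributions point the same way, so they add. B = B₁ + B₂ = 9.07×10⁻⁶ + 1.45×10⁻⁴ = 1.55×10⁻⁴ T.

B ≈ 155 μT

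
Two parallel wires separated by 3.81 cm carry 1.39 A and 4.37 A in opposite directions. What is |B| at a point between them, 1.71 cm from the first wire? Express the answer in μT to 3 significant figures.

Each long wire gives B = μ₀I/(2πd). Distances are d₁ = 0.0171 m and d₂ = 0.021 m.
B₁ = 1.63×10⁻⁵ T, B₂ = 4.16×10⁻⁵ T.
Between antiparallel currents both contributions point the same way, so they add. B = B₁ + B₂ = 1.63×10⁻⁵ + 4.16×10⁻⁵ = 5.79×10⁻⁵ T.

B ≈ 57.9 μT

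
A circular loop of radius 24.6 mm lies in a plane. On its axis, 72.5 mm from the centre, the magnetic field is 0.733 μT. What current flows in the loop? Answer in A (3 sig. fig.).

I ≈ 0.865 A

On the axis of a loop, B = μ₀IR²/[2(R²+z²)^(3/2)], so I = 2B(R²+z²)^(3/2)/(μ₀R²).
R² + z² = 0.0006052 + 0.005256 = 0.005861 m²; raised to 3/2 gives 4.49×10⁻⁴ m³.
I = 2 × 7.33×10⁻⁷ × 4.49×10⁻⁴ / (1.26×10⁻⁶ × 0.0006052) = 0.865 A.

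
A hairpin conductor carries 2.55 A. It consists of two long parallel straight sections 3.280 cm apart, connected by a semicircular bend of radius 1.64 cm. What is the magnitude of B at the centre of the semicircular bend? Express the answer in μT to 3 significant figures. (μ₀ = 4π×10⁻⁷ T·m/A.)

B ≈ 79.9 μT

The semicircular arc contributes B_arc = μ₀I·π/(4πR) = μ₀I/(4R) = 4.88×10⁻⁵ T.
Each semi-infinite lead is at perpendicular distance R = 0.0164 m from the centre, with the perpendicular foot at its near end, so it contributes μ₀I/(4πR); both point the same way, together 3.11×10⁻⁵ T.
Arc and leads all point the same direction: B = 4.88×10⁻⁵ + 3.11×10⁻⁵ = 7.99×10⁻⁵ T.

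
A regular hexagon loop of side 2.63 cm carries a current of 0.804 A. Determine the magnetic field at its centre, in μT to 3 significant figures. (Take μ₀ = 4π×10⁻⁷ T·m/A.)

Each side is a finite straight segment at perpendicular distance d = a/(2 tan(π/6)) = 0.02278 m from the centre, with end-angles ±π/6.
One side contributes B₁ = (μ₀I/4πd)·2 sin(π/6) = 3.53×10⁻⁶ T.
All 6 sides add in the same direction: B = 6 × 3.53×10⁻⁶ = 2.12×10⁻⁵ T.

B ≈ 21.2 μT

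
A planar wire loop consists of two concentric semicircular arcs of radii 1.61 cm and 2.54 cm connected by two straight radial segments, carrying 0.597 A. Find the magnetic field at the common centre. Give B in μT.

The radial connectors point toward the centre, so dl × r̂ = 0 and they contribute nothing.
Each semicircle gives μ₀I/(4R): inner arc 1.16×10⁻⁵ T, outer arc 7.38×10⁻⁶ T.
The two arcs carry current in opposite angular senses, so their fields oppose: B = |1.16×10⁻⁵ − 7.38×10⁻⁶| = 4.27×10⁻⁶ T.

B ≈ 4.27 μT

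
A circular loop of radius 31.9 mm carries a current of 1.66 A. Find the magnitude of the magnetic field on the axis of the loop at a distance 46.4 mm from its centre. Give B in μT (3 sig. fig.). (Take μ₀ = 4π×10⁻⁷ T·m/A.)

On the axis of a circular loop, B = μ₀IR² / [2(R²+z²)^(3/2)].
R² + z² = (0.0319)² + (0.0464)² = 0.003171 m², and (R²+z²)^(3/2) = 1.79×10⁻⁴ m³.
B = (4π×10⁻⁷ × 1.66 × 0.001018) / (2 × 1.79×10⁻⁴) = 5.95×10⁻⁶ T.

B ≈ 5.95 μT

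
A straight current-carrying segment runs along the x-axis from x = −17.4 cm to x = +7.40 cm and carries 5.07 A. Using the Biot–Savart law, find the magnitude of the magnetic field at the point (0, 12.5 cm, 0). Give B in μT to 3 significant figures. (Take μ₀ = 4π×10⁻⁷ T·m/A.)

B ≈ 5.36 μT

For a finite straight segment, B = (μ₀I/4πd)(sinθ₁ + sinθ₂), where θ₁, θ₂ are the angles from the perpendicular to each end.
The perpendicular distance is d = 0.125 m; the end-offsets along the wire are a = 0.174 m and b = 0.074 m.
sinθ₁ = 0.174/√(0.174²+0.125²) = 0.8122; sinθ₂ = 0.074/√(0.074²+0.125²) = 0.5094.
B = (4π×10⁻⁷ × 5.07) / (4π × 0.125) × (0.8122 + 0.5094) = 5.36×10⁻⁶ T.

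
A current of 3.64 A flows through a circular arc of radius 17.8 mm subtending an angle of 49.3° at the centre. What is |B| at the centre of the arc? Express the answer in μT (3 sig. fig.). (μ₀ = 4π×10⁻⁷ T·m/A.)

The Biot–Savart field of a circular arc at its centre is B = μ₀Iφ/(4πR), with φ = 0.8604 rad.
B = (4π×10⁻⁷ × 3.64 × 0.8604) / (4π × 0.0178) = 1.76×10⁻⁵ T.

B ≈ 17.6 μT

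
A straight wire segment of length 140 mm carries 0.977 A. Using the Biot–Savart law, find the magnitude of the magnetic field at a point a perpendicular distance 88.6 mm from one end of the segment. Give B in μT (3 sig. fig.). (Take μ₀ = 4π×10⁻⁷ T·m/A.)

For a finite straight segment, B = (μ₀I/4πd)(sinθ₁ + sinθ₂), where θ₁, θ₂ are the angles from the perpendicular to each end.
The perpendicular foot is at one end, so the two end-offsets along the wire are 0 and L = 0.14 m.
sinθ₁ = 0/√(0²+0.0886²) = 0.0000; sinθ₂ = 0.14/√(0.14²+0.0886²) = 0.8450.
B = (4π×10⁻⁷ × 0.977) / (4π × 0.0886) × (0.0000 + 0.8450) = 9.32×10⁻⁷ T.

B ≈ 0.932 μT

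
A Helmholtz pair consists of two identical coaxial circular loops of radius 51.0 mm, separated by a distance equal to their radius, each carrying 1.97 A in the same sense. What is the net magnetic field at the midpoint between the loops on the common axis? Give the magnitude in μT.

Each loop contributes B = μ₀IR²/[2(R²+z²)^(3/2)] on the axis, with z measured from that loop.
Loop 1 (z = 0.0255 m): B₁ = 1.74×10⁻⁵ T. Loop 2 (z = 0.0255 m): B₂ = 1.74×10⁻⁵ T.
The fields add: B = B₁ + B₂ = 3.47×10⁻⁵ T.

B ≈ 34.7 μT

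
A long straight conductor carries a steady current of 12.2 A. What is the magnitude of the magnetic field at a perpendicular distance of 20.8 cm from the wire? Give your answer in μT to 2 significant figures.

For an infinitely long straight wire, B = μ₀I/(2πd).
B = (4π×10⁻⁷ × 12.2) / (2π × 0.208) = 1.17×10⁻⁵ T.

B ≈ 12 μT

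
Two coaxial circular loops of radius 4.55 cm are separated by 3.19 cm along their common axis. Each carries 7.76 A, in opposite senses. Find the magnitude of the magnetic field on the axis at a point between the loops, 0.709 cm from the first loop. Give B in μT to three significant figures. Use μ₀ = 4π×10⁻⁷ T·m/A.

B ≈ 30.9 μT

Each loop contributes B = μ₀IR²/[2(R²+z²)^(3/2)] on the axis, with z measured from that loop.
Loop 1 (z = 0.00709 m): B₁ = 1.03×10⁻⁴ T. Loop 2 (z = 0.02481 m): B₂ = 7.25×10⁻⁵ T.
The fields oppose: B = |B₁ − B₂| = 3.09×10⁻⁵ T.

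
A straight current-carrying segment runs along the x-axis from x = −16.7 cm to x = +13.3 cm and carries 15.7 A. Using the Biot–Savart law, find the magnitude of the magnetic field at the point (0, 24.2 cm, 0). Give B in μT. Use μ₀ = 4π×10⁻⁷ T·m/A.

B ≈ 6.81 μT

For a finite straight segment, B = (μ₀I/4πd)(sinθ₁ + sinθ₂), where θ₁, θ₂ are the angles from the perpendicular to each end.
The perpendicular distance is d = 0.242 m; the end-offsets along the wire are a = 0.167 m and b = 0.133 m.
sinθ₁ = 0.167/√(0.167²+0.242²) = 0.5680; sinθ₂ = 0.133/√(0.133²+0.242²) = 0.4816.
B = (4π×10⁻⁷ × 15.7) / (4π × 0.242) × (0.5680 + 0.4816) = 6.81×10⁻⁶ T.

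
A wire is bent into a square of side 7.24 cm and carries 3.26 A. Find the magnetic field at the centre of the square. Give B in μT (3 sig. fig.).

B ≈ 50.9 μT

Each side is a finite straight segment at perpendicular distance d = a/(2 tan(π/4)) = 0.0362 m from the centre, with end-angles ±π/4.
One side contributes B₁ = (μ₀I/4πd)·2 sin(π/4) = 1.27×10⁻⁵ T.
All 4 sides add in the same direction: B = 4 × 1.27×10⁻⁵ = 5.09×10⁻⁵ T.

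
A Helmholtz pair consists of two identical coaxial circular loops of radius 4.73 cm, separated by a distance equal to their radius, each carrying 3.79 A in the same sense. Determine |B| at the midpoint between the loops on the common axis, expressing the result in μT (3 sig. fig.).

B ≈ 72.0 μT

Each loop contributes B = μ₀IR²/[2(R²+z²)^(3/2)] on the axis, with z measured from that loop.
Loop 1 (z = 0.02365 m): B₁ = 3.60×10⁻⁵ T. Loop 2 (z = 0.02365 m): B₂ = 3.60×10⁻⁵ T.
The fields add: B = B₁ + B₂ = 7.20×10⁻⁵ T.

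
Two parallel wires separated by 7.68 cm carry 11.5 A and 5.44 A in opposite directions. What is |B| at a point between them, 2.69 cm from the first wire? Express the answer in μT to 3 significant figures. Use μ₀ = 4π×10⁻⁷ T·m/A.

B ≈ 107 μT

Each long wire gives B = μ₀I/(2πd). Distances are d₁ = 0.0269 m and d₂ = 0.0499 m.
B₁ = 8.55×10⁻⁵ T, B₂ = 2.18×10⁻⁵ T.
Between antiparallel currents both contributions point the same way, so they add. B = B₁ + B₂ = 8.55×10⁻⁵ + 2.18×10⁻⁵ = 1.07×10⁻⁴ T.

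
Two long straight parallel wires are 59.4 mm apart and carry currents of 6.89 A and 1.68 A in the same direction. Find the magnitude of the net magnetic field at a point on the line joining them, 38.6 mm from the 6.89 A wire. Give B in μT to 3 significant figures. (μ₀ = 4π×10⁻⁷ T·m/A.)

Each long wire gives B = μ₀I/(2πd). Distances are d₁ = 0.0386 m and d₂ = 0.0208 m.
B₁ = 3.57×10⁻⁵ T, B₂ = 1.62×10⁻⁵ T.
Between parallel currents the two contributions point in opposite directions, so they subtract. B = |B₁ − B₂| = |3.57×10⁻⁵ − 1.62×10⁻⁵| = 1.95×10⁻⁵ T.

B ≈ 19.5 μT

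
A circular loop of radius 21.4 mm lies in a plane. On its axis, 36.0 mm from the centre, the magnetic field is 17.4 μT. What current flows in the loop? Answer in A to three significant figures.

I ≈ 4.44 A

On the axis of a loop, B = μ₀IR²/[2(R²+z²)^(3/2)], so I = 2B(R²+z²)^(3/2)/(μ₀R²).
R² + z² = 0.000458 + 0.001296 = 0.001754 m²; raised to 3/2 gives 7.35×10⁻⁵ m³.
I = 2 × 1.74×10⁻⁵ × 7.35×10⁻⁵ / (1.26×10⁻⁶ × 0.000458) = 4.44 A.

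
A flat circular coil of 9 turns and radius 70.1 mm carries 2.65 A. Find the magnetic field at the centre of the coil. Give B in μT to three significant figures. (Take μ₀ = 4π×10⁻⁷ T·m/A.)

For an N-turn flat coil, B = Nμ₀I/(2R) with R = 0.0701 m.
B = 9 × 2.38×10⁻⁵ T = 2.14×10⁻⁴ T.

B ≈ 214 μT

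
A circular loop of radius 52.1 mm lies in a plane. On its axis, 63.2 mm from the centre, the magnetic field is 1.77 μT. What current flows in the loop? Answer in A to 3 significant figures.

I ≈ 0.570 A

On the axis of a loop, B = μ₀IR²/[2(R²+z²)^(3/2)], so I = 2B(R²+z²)^(3/2)/(μ₀R²).
R² + z² = 0.002714 + 0.003994 = 0.006709 m²; raised to 3/2 gives 5.49×10⁻⁴ m³.
I = 2 × 1.77×10⁻⁶ × 5.49×10⁻⁴ / (1.26×10⁻⁶ × 0.002714) = 0.570 A.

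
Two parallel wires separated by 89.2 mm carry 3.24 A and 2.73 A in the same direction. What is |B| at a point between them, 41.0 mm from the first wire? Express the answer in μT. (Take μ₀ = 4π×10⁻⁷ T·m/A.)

B ≈ 4.48 μT

Each long wire gives B = μ₀I/(2πd). Distances are d₁ = 0.041 m and d₂ = 0.0482 m.
B₁ = 1.58×10⁻⁵ T, B₂ = 1.13×10⁻⁵ T.
Between parallel currents the two contributions point in opposite directions, so they subtract. B = |B₁ − B₂| = |1.58×10⁻⁵ − 1.13×10⁻⁵| = 4.48×10⁻⁶ T.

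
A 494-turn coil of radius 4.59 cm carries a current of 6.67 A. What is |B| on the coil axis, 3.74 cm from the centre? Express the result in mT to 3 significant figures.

For an N-turn flat coil, B = Nμ₀IR²/[2(R²+z²)^(3/2)] with R = 0.0459 m, z = 0.0374 m.
B = 494 × 4.25×10⁻⁵ T = 2.10×10⁻² T.

B ≈ 21.0 mT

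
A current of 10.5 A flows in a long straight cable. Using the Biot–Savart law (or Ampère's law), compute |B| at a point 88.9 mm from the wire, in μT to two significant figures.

For an infinitely long straight wire, B = μ₀I/(2πd).
B = (4π×10⁻⁷ × 10.5) / (2π × 0.0889) = 2.36×10⁻⁵ T.

B ≈ 24 μT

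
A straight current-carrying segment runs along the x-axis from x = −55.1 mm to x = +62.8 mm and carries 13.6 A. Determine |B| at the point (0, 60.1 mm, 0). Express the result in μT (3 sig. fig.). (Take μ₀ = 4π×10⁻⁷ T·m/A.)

For a finite straight segment, B = (μ₀I/4πd)(sinθ₁ + sinθ₂), where θ₁, θ₂ are the angles from the perpendicular to each end.
The perpendicular distance is d = 0.0601 m; the end-offsets along the wire are a = 0.0551 m and b = 0.0628 m.
sinθ₁ = 0.0551/√(0.0551²+0.0601²) = 0.6758; sinθ₂ = 0.0628/√(0.0628²+0.0601²) = 0.7225.
B = (4π×10⁻⁷ × 13.6) / (4π × 0.0601) × (0.6758 + 0.7225) = 3.16×10⁻⁵ T.

B ≈ 31.6 μT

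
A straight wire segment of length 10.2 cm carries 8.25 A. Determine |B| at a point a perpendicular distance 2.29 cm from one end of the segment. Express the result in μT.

For a finite straight segment, B = (μ₀I/4πd)(sinθ₁ + sinθ₂), where θ₁, θ₂ are the angles from the perpendicular to each end.
The perpendicular foot is at one end, so the two end-offsets along the wire are 0 and L = 0.102 m.
sinθ₁ = 0/√(0²+0.0229²) = 0.0000; sinθ₂ = 0.102/√(0.102²+0.0229²) = 0.9757.
B = (4π×10⁻⁷ × 8.25) / (4π × 0.0229) × (0.0000 + 0.9757) = 3.52×10⁻⁵ T.

B ≈ 35.2 μT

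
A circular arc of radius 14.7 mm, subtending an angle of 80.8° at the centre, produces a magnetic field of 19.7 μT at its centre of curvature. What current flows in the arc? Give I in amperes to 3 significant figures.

I ≈ 2.05 A

For a circular arc, B = μ₀Iφ/(4πR) with φ in radians; here φ = 1.41 rad.
So I = 4πRB/(μ₀φ) = 4π × 0.0147 × 1.97×10⁻⁵ / (4π×10⁻⁷ × 1.41) = 2.05 A.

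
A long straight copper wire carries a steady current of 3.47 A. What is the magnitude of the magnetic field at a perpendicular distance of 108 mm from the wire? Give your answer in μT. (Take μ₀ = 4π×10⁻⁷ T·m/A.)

B ≈ 6.43 μT

For an infinitely long straight wire, B = μ₀I/(2πd).
B = (4π×10⁻⁷ × 3.47) / (2π × 0.108) = 6.43×10⁻⁶ T.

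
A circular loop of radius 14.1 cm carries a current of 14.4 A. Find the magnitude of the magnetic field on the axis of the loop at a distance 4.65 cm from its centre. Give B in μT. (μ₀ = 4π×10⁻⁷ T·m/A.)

On the axis of a circular loop, B = μ₀IR² / [2(R²+z²)^(3/2)].
R² + z² = (0.141)² + (0.0465)² = 0.02204 m², and (R²+z²)^(3/2) = 3.27×10⁻³ m³.
B = (4π×10⁻⁷ × 14.4 × 0.01988) / (2 × 3.27×10⁻³) = 5.50×10⁻⁵ T.

B ≈ 55.0 μT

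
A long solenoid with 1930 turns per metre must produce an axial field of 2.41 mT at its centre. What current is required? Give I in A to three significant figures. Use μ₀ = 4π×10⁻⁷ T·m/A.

Inside a long solenoid B = μ₀nI with n = 1930 m⁻¹, so I = B/(μ₀n).
I = 2.41×10⁻³ / (4π×10⁻⁷ × 1930) = 0.994 A.

I ≈ 0.994 A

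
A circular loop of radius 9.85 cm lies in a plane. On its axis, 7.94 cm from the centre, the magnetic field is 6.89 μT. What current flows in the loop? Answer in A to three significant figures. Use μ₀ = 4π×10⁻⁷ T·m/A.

On the axis of a loop, B = μ₀IR²/[2(R²+z²)^(3/2)], so I = 2B(R²+z²)^(3/2)/(μ₀R²).
R² + z² = 0.009702 + 0.006304 = 0.01601 m²; raised to 3/2 gives 2.03×10⁻³ m³.
I = 2 × 6.89×10⁻⁶ × 2.03×10⁻³ / (1.26×10⁻⁶ × 0.009702) = 2.29 A.

I ≈ 2.29 A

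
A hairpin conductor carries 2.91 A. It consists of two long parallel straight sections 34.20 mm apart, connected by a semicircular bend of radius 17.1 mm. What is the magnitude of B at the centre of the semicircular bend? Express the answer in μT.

The semicircular arc contributes B_arc = μ₀I·π/(4πR) = μ₀I/(4R) = 5.35×10⁻⁵ T.
Each semi-infinite lead is at perpendicular distance R = 0.0171 m from the centre, with the perpendicular foot at its near end, so it contributes μ₀I/(4πR); both point the same way, together 3.40×10⁻⁵ T.
Arc and leads all point the same direction: B = 5.35×10⁻⁵ + 3.40×10⁻⁵ = 8.75×10⁻⁵ T.

B ≈ 87.5 μT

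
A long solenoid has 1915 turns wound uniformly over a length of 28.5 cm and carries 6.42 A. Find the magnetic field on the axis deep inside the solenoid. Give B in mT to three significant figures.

Inside a long solenoid, B = μ₀nI with n = 6719 turns/m.
B = 4π×10⁻⁷ × 6719 × 6.42 = 5.42×10⁻² T.

B ≈ 54.2 mT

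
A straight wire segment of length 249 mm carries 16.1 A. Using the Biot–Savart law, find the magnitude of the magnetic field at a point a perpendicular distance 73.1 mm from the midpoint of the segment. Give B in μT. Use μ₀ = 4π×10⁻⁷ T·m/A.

For a finite straight segment, B = (μ₀I/4πd)(sinθ₁ + sinθ₂), where θ₁, θ₂ are the angles from the perpendicular to each end.
The perpendicular from the point meets the wire at its midpoint, so each end is L/2 = 0.1245 m away along the wire.
sinθ₁ = 0.1245/√(0.1245²+0.0731²) = 0.8623; sinθ₂ = 0.1245/√(0.1245²+0.0731²) = 0.8623.
B = (4π×10⁻⁷ × 16.1) / (4π × 0.0731) × (0.8623 + 0.8623) = 3.80×10⁻⁵ T.

B ≈ 38.0 μT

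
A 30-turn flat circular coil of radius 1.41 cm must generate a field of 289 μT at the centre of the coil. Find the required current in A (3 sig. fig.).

For an N-turn coil, B = Nμ₀I/(2R) with R = 0.0141 m, so I = 2RB/(Nμ₀) = 2 × 0.0141 × 2.89×10⁻⁴ / (30 × 4π×10⁻⁷) = 0.216 A.

I ≈ 0.216 A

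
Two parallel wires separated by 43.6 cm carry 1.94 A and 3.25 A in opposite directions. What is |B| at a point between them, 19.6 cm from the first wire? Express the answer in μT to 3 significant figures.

Each long wire gives B = μ₀I/(2πd). Distances are d₁ = 0.196 m and d₂ = 0.24 m.
B₁ = 1.98×10⁻⁶ T, B₂ = 2.71×10⁻⁶ T.
Between antiparallel currents both contributions point the same way, so they add. B = B₁ + B₂ = 1.98×10⁻⁶ + 2.71×10⁻⁶ = 4.69×10⁻⁶ T.

B ≈ 4.69 μT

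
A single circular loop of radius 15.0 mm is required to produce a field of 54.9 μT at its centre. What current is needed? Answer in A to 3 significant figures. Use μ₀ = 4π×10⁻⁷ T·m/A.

I ≈ 1.31 A

At the centre of a circular loop B = μ₀I/(2R), so I = 2RB/μ₀.
With R = 0.015 m, I = 2 × 0.015 × 5.49×10⁻⁵ / (4π×10⁻⁷) = 1.31 A.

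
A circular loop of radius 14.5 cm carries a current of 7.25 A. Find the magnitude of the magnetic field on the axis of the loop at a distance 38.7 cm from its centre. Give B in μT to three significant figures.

On the axis of a circular loop, B = μ₀IR² / [2(R²+z²)^(3/2)].
R² + z² = (0.145)² + (0.387)² = 0.1708 m², and (R²+z²)^(3/2) = 7.06×10⁻² m³.
B = (4π×10⁻⁷ × 7.25 × 0.02102) / (2 × 7.06×10⁻²) = 1.36×10⁻⁶ T.

B ≈ 1.36 μT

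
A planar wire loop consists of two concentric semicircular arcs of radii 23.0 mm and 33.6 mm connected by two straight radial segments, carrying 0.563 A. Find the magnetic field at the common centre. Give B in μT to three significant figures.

The radial connectors point toward the centre, so dl × r̂ = 0 and they contribute nothing.
Each semicircle gives μ₀I/(4R): inner arc 7.69×10⁻⁶ T, outer arc 5.26×10⁻⁶ T.
The two arcs carry current in opposite angular senses, so their fields oppose: B = |7.69×10⁻⁶ − 5.26×10⁻⁶| = 2.43×10⁻⁶ T.

B ≈ 2.43 μT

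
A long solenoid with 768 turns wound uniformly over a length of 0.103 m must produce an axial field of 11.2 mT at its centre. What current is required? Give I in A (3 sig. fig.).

Inside a long solenoid B = μ₀nI with n = 7456 m⁻¹, so I = B/(μ₀n).
I = 1.12×10⁻² / (4π×10⁻⁷ × 7456) = 1.20 A.

I ≈ 1.20 A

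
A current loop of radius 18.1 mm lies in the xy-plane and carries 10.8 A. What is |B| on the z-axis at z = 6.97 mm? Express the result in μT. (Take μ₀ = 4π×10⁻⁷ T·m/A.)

On the axis of a circular loop, B = μ₀IR² / [2(R²+z²)^(3/2)].
R² + z² = (0.0181)² + (0.00697)² = 0.0003762 m², and (R²+z²)^(3/2) = 7.30×10⁻⁶ m³.
B = (4π×10⁻⁷ × 10.8 × 0.0003276) / (2 × 7.30×10⁻⁶) = 3.05×10⁻⁴ T.

B ≈ 305 μT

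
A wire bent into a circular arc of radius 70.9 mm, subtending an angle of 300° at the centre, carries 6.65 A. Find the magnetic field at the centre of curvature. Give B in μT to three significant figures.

The Biot–Savart field of a circular arc at its centre is B = μ₀Iφ/(4πR), with φ = 5.236 rad.
B = (4π×10⁻⁷ × 6.65 × 5.236) / (4π × 0.0709) = 4.91×10⁻⁵ T.

B ≈ 49.1 μT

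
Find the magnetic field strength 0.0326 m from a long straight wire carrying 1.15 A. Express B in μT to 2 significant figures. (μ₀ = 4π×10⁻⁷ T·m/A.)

For an infinitely long straight wire, B = μ₀I/(2πd).
B = (4π×10⁻⁷ × 1.15) / (2π × 0.0326) = 7.06×10⁻⁶ T.

B ≈ 7.1 μT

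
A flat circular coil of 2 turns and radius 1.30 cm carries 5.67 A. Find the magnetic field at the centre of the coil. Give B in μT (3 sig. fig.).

B ≈ 548 μT

For an N-turn flat coil, B = Nμ₀I/(2R) with R = 0.013 m.
B = 2 × 2.74×10⁻⁴ T = 5.48×10⁻⁴ T.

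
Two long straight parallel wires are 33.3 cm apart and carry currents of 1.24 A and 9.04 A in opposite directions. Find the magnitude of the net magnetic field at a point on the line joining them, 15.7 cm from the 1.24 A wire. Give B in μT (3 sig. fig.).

B ≈ 11.9 μT

Each long wire gives B = μ₀I/(2πd). Distances are d₁ = 0.157 m and d₂ = 0.176 m.
B₁ = 1.58×10⁻⁶ T, B₂ = 1.03×10⁻⁵ T.
Between antiparallel currents both contributions point the same way, so they add. B = B₁ + B₂ = 1.58×10⁻⁶ + 1.03×10⁻⁵ = 1.19×10⁻⁵ T.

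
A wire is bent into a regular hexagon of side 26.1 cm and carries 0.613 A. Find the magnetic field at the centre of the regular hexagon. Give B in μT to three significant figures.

B ≈ 1.63 μT

Each side is a finite straight segment at perpendicular distance d = a/(2 tan(π/6)) = 0.226 m from the centre, with end-angles ±π/6.
One side contributes B₁ = (μ₀I/4πd)·2 sin(π/6) = 2.71×10⁻⁷ T.
All 6 sides add in the same direction: B = 6 × 2.71×10⁻⁷ = 1.63×10⁻⁶ T.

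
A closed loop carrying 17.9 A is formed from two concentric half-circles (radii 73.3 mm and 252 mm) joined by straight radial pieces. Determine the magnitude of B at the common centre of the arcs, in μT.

The radial connectors point toward the centre, so dl × r̂ = 0 and they contribute nothing.
Each semicircle gives μ₀I/(4R): inner arc 7.67×10⁻⁵ T, outer arc 2.23×10⁻⁵ T.
The two arcs carry current in opposite angular senses, so their fields oppose: B = |7.67×10⁻⁵ − 2.23×10⁻⁵| = 5.44×10⁻⁵ T.

B ≈ 54.4 μT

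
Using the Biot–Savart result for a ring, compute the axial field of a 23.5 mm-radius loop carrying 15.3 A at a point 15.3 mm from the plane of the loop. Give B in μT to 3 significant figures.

On the axis of a circular loop, B = μ₀IR² / [2(R²+z²)^(3/2)].
R² + z² = (0.0235)² + (0.0153)² = 0.0007863 m², and (R²+z²)^(3/2) = 2.21×10⁻⁵ m³.
B = (4π×10⁻⁷ × 15.3 × 0.0005523) / (2 × 2.21×10⁻⁵) = 2.41×10⁻⁴ T.

B ≈ 241 μT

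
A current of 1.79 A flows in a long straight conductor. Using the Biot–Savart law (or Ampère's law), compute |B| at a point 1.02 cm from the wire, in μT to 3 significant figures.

B ≈ 35.1 μT

For an infinitely long straight wire, B = μ₀I/(2πd).
B = (4π×10⁻⁷ × 1.79) / (2π × 0.0102) = 3.51×10⁻⁵ T.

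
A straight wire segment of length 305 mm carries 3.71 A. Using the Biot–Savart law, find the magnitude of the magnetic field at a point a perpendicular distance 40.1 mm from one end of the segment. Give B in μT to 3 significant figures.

B ≈ 9.17 μT

For a finite straight segment, B = (μ₀I/4πd)(sinθ₁ + sinθ₂), where θ₁, θ₂ are the angles from the perpendicular to each end.
The perpendicular foot is at one end, so the two end-offsets along the wire are 0 and L = 0.305 m.
sinθ₁ = 0/√(0²+0.0401²) = 0.0000; sinθ₂ = 0.305/√(0.305²+0.0401²) = 0.9915.
B = (4π×10⁻⁷ × 3.71) / (4π × 0.0401) × (0.0000 + 0.9915) = 9.17×10⁻⁶ T.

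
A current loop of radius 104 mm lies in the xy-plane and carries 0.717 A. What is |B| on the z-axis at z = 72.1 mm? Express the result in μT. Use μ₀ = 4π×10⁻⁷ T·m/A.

On the axis of a circular loop, B = μ₀IR² / [2(R²+z²)^(3/2)].
R² + z² = (0.104)² + (0.0721)² = 0.01601 m², and (R²+z²)^(3/2) = 2.03×10⁻³ m³.
B = (4π×10⁻⁷ × 0.717 × 0.01082) / (2 × 2.03×10⁻³) = 2.40×10⁻⁶ T.

B ≈ 2.40 μT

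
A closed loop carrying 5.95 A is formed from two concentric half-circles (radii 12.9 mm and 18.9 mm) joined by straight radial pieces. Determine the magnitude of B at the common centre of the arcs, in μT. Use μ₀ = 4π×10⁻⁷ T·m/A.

The radial connectors point toward the centre, so dl × r̂ = 0 and they contribute nothing.
Each semicircle gives μ₀I/(4R): inner arc 1.45×10⁻⁴ T, outer arc 9.89×10⁻⁵ T.
The two arcs carry current in opposite angular senses, so their fields oppose: B = |1.45×10⁻⁴ − 9.89×10⁻⁵| = 4.60×10⁻⁵ T.

B ≈ 46.0 μT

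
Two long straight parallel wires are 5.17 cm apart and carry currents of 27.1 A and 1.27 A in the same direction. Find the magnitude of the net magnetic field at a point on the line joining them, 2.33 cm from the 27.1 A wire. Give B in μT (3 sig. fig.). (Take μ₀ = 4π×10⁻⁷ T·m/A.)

Each long wire gives B = μ₀I/(2πd). Distances are d₁ = 0.0233 m and d₂ = 0.0284 m.
B₁ = 2.33×10⁻⁴ T, B₂ = 8.94×10⁻⁶ T.
Between parallel currents the two contributions point in opposite directions, so they subtract. B = |B₁ − B₂| = |2.33×10⁻⁴ − 8.94×10⁻⁶| = 2.24×10⁻⁴ T.

B ≈ 224 μT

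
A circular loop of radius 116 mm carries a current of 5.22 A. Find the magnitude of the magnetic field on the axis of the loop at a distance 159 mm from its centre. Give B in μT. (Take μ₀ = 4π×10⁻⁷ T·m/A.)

B ≈ 5.79 μT

On the axis of a circular loop, B = μ₀IR² / [2(R²+z²)^(3/2)].
R² + z² = (0.116)² + (0.159)² = 0.03874 m², and (R²+z²)^(3/2) = 7.62×10⁻³ m³.
B = (4π×10⁻⁷ × 5.22 × 0.01346) / (2 × 7.62×10⁻³) = 5.79×10⁻⁶ T.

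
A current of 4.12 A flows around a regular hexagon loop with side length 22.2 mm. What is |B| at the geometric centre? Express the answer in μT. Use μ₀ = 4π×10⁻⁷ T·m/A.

Each side is a finite straight segment at perpendicular distance d = a/(2 tan(π/6)) = 0.01923 m from the centre, with end-angles ±π/6.
One side contributes B₁ = (μ₀I/4πd)·2 sin(π/6) = 2.14×10⁻⁵ T.
All 6 sides add in the same direction: B = 6 × 2.14×10⁻⁵ = 1.29×10⁻⁴ T.

B ≈ 129 μT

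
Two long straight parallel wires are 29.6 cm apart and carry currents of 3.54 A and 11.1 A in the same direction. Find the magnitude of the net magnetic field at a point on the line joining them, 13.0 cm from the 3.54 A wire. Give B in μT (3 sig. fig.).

Each long wire gives B = μ₀I/(2πd). Distances are d₁ = 0.13 m and d₂ = 0.166 m.
B₁ = 5.45×10⁻⁶ T, B₂ = 1.34×10⁻⁵ T.
Between parallel currents the two contributions point in opposite directions, so they subtract. B = |B₁ − B₂| = |5.45×10⁻⁶ − 1.34×10⁻⁵| = 7.93×10⁻⁶ T.

B ≈ 7.93 μT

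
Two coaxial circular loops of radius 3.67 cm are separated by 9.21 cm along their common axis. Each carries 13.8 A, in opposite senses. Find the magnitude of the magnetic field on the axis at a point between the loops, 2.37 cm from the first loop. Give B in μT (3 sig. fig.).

Each loop contributes B = μ₀IR²/[2(R²+z²)^(3/2)] on the axis, with z measured from that loop.
Loop 1 (z = 0.0237 m): B₁ = 1.40×10⁻⁴ T. Loop 2 (z = 0.0684 m): B₂ = 2.50×10⁻⁵ T.
The fields oppose: B = |B₁ − B₂| = 1.15×10⁻⁴ T.

B ≈ 115 μT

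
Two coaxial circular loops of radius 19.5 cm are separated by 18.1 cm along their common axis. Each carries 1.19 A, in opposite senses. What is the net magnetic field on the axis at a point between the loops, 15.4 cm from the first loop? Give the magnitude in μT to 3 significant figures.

B ≈ 1.87 μT

Each loop contributes B = μ₀IR²/[2(R²+z²)^(3/2)] on the axis, with z measured from that loop.
Loop 1 (z = 0.154 m): B₁ = 1.85×10⁻⁶ T. Loop 2 (z = 0.027 m): B₂ = 3.73×10⁻⁶ T.
The fields oppose: B = |B₁ − B₂| = 1.87×10⁻⁶ T.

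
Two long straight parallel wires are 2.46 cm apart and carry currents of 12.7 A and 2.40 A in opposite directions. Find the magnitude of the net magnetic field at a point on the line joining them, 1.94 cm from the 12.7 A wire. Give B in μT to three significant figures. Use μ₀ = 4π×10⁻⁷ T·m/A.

B ≈ 223 μT

Each long wire gives B = μ₀I/(2πd). Distances are d₁ = 0.0194 m and d₂ = 0.0052 m.
B₁ = 1.31×10⁻⁴ T, B₂ = 9.23×10⁻⁵ T.
Between antiparallel currents both contributions point the same way, so they add. B = B₁ + B₂ = 1.31×10⁻⁴ + 9.23×10⁻⁵ = 2.23×10⁻⁴ T.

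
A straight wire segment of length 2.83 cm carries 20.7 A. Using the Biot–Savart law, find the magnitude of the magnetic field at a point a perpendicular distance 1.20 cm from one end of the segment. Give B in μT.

For a finite straight segment, B = (μ₀I/4πd)(sinθ₁ + sinθ₂), where θ₁, θ₂ are the angles from the perpendicular to each end.
The perpendicular foot is at one end, so the two end-offsets along the wire are 0 and L = 0.0283 m.
sinθ₁ = 0/√(0²+0.012²) = 0.0000; sinθ₂ = 0.0283/√(0.0283²+0.012²) = 0.9207.
B = (4π×10⁻⁷ × 20.7) / (4π × 0.012) × (0.0000 + 0.9207) = 1.59×10⁻⁴ T.

B ≈ 159 μT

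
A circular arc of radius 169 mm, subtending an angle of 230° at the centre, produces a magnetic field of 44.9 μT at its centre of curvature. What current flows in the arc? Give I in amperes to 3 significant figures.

I ≈ 18.9 A

For a circular arc, B = μ₀Iφ/(4πR) with φ in radians; here φ = 4.014 rad.
So I = 4πRB/(μ₀φ) = 4π × 0.169 × 4.49×10⁻⁵ / (4π×10⁻⁷ × 4.014) = 18.9 A.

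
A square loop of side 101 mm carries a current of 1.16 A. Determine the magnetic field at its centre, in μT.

Each side is a finite straight segment at perpendicular distance d = a/(2 tan(π/4)) = 0.0505 m from the centre, with end-angles ±π/4.
One side contributes B₁ = (μ₀I/4πd)·2 sin(π/4) = 3.25×10⁻⁶ T.
All 4 sides add in the same direction: B = 4 × 3.25×10⁻⁶ = 1.30×10⁻⁵ T.

B ≈ 13.0 μT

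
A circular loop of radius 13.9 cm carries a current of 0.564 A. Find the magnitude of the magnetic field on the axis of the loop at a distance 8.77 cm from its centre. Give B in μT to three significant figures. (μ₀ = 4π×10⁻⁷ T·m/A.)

B ≈ 1.54 μT

On the axis of a circular loop, B = μ₀IR² / [2(R²+z²)^(3/2)].
R² + z² = (0.139)² + (0.0877)² = 0.02701 m², and (R²+z²)^(3/2) = 4.44×10⁻³ m³.
B = (4π×10⁻⁷ × 0.564 × 0.01932) / (2 × 4.44×10⁻³) = 1.54×10⁻⁶ T.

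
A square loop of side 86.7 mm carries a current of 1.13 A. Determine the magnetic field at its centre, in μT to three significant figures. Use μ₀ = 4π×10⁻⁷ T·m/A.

B ≈ 14.7 μT

Each side is a finite straight segment at perpendicular distance d = a/(2 tan(π/4)) = 0.04335 m from the centre, with end-angles ±π/4.
One side contributes B₁ = (μ₀I/4πd)·2 sin(π/4) = 3.69×10⁻⁶ T.
All 4 sides add in the same direction: B = 4 × 3.69×10⁻⁶ = 1.47×10⁻⁵ T.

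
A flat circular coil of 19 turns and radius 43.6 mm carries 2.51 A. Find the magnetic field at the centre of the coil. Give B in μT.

B ≈ 687 μT

For an N-turn flat coil, B = Nμ₀I/(2R) with R = 0.0436 m.
B = 19 × 3.62×10⁻⁵ T = 6.87×10⁻⁴ T.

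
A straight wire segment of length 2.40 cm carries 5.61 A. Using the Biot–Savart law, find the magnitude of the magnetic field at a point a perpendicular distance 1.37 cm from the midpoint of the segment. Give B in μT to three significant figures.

B ≈ 54.0 μT

For a finite straight segment, B = (μ₀I/4πd)(sinθ₁ + sinθ₂), where θ₁, θ₂ are the angles from the perpendicular to each end.
The perpendicular from the point meets the wire at its midpoint, so each end is L/2 = 0.012 m away along the wire.
sinθ₁ = 0.012/√(0.012²+0.0137²) = 0.6589; sinθ₂ = 0.012/√(0.012²+0.0137²) = 0.6589.
B = (4π×10⁻⁷ × 5.61) / (4π × 0.0137) × (0.6589 + 0.6589) = 5.40×10⁻⁵ T.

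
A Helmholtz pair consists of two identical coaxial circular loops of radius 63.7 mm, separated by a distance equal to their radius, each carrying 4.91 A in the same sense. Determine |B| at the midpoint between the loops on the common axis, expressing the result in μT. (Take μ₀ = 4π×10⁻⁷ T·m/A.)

B ≈ 69.3 μT

Each loop contributes B = μ₀IR²/[2(R²+z²)^(3/2)] on the axis, with z measured from that loop.
Loop 1 (z = 0.03185 m): B₁ = 3.47×10⁻⁵ T. Loop 2 (z = 0.03185 m): B₂ = 3.47×10⁻⁵ T.
The fields add: B = B₁ + B₂ = 6.93×10⁻⁵ T.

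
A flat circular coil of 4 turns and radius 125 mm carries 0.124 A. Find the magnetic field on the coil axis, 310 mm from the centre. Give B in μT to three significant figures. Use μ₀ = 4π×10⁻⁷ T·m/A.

B ≈ 0.130 μT

For an N-turn flat coil, B = Nμ₀IR²/[2(R²+z²)^(3/2)] with R = 0.125 m, z = 0.31 m.
B = 4 × 3.26×10⁻⁸ T = 1.30×10⁻⁷ T.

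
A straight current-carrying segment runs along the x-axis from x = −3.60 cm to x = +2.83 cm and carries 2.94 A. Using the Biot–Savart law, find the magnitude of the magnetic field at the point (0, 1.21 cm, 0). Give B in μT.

For a finite straight segment, B = (μ₀I/4πd)(sinθ₁ + sinθ₂), where θ₁, θ₂ are the angles from the perpendicular to each end.
The perpendicular distance is d = 0.0121 m; the end-offsets along the wire are a = 0.036 m and b = 0.0283 m.
sinθ₁ = 0.036/√(0.036²+0.0121²) = 0.9479; sinθ₂ = 0.0283/√(0.0283²+0.0121²) = 0.9195.
B = (4π×10⁻⁷ × 2.94) / (4π × 0.0121) × (0.9479 + 0.9195) = 4.54×10⁻⁵ T.

B ≈ 45.4 μT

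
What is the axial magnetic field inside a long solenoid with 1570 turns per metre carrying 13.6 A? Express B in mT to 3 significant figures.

B ≈ 26.8 mT

Inside a long solenoid, B = μ₀nI with n = 1570 turns/m.
B = 4π×10⁻⁷ × 1570 × 13.6 = 2.68×10⁻² T.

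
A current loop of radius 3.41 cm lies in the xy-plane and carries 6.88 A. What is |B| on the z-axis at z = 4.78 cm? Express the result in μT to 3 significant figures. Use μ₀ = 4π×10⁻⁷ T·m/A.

B ≈ 24.8 μT

On the axis of a circular loop, B = μ₀IR² / [2(R²+z²)^(3/2)].
R² + z² = (0.0341)² + (0.0478)² = 0.003448 m², and (R²+z²)^(3/2) = 2.02×10⁻⁴ m³.
B = (4π×10⁻⁷ × 6.88 × 0.001163) / (2 × 2.02×10⁻⁴) = 2.48×10⁻⁵ T.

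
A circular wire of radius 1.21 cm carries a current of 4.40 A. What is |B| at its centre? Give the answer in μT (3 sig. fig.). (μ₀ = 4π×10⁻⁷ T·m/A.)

At the centre of a circular loop the Biot–Savart law gives B = μ₀I/(2R).
B = (4π×10⁻⁷ × 4.40) / (2 × 0.0121) = 2.28×10⁻⁴ T.

B ≈ 228 μT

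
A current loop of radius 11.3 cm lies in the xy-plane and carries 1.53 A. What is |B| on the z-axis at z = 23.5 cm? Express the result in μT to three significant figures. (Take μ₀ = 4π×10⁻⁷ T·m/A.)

On the axis of a circular loop, B = μ₀IR² / [2(R²+z²)^(3/2)].
R² + z² = (0.113)² + (0.235)² = 0.06799 m², and (R²+z²)^(3/2) = 1.77×10⁻² m³.
B = (4π×10⁻⁷ × 1.53 × 0.01277) / (2 × 1.77×10⁻²) = 6.92×10⁻⁷ T.

B ≈ 0.692 μT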